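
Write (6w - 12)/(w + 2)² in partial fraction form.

(6w - 12) = α(w + 2) + β. At w = -2: β = 6·(-2) - 12 = -24. Coeff of w: α = 6
Result: 6/(w + 2) - 24/(w + 2)²


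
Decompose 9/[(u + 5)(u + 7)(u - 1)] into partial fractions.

Using cover-up method: P = -3/4, Q = 9/16, R = 3/16
Result: (-3/4)/(u + 5) + (9/16)/(u + 7) + (3/16)/(u - 1)


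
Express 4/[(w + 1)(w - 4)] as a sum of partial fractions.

4/(w + 1)(w - 4) = A/(w + 1) + B/(w - 4). A = 4/(-1 - 4) = -4/5, B = 4/(4 + 1) = 4/5
Result: (-4/5)/(w + 1) + (4/5)/(w - 4)


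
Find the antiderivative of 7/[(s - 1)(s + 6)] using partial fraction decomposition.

Decompose: 7/[(s - 1)(s + 6)] = 1/(s - 1) - 1/(s + 6). Integrate each term: ln|(s - 1)| - ln|(s + 6)| + C


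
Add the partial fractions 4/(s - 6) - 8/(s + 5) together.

Common denominator (s - 6)(s + 5). Numerator: 4(s + 5) - 8(s - 6) = (4s + 20) - (8s - 48) = -4s + 68
Result: (-4s + 68)/[(s - 6)(s + 5)]


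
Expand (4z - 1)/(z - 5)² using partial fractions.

(4z - 1) = A(z - 5) + B. At z = 5: B = 4·5 - 1 = 19. Coeff of z: A = 4
Result: 4/(z - 5) + 19/(z - 5)²


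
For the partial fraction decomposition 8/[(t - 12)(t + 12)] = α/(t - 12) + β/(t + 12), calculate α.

Cover-up at t = 12: α = 8/(12 + 12) = 8/24 = 1/3


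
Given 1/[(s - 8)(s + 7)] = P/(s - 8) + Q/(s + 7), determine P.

Cover-up at s = 8: P = 1/(8 + 7) = 1/15


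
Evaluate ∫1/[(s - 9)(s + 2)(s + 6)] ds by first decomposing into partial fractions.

Cover-up: P = 1/165, Q = -1/44, R = 1/60. Decomposition: (1/165)/(s - 9) - (1/44)/(s + 2) + (1/60)/(s + 6). Integrate each term: (1/165) ln|(s - 9)| - (1/44) ln|(s + 2)| + (1/60) ln|(s + 6)| + C


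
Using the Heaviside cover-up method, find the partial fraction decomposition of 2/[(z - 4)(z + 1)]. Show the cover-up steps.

Cover (z - 4): set z=4, get A = 2/(4 + 1) = 2/5. Cover (z + 1): set z=-1, get B = 2/(-1 - 4) = -2/5.
Result: (2/5)/(z - 4) - (2/5)/(z + 1)


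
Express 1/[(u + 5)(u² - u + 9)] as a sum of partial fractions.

Cover-up at u = -5: α = 1/((-5)² - 1·(-5) + 9) = 1/39. Then β = -α = -1/39, γ = -α·(-1 - 5) = 2/13
Result: (1/39)/(u + 5) - ((1/39)u - 2/13)/(u² - u + 9)


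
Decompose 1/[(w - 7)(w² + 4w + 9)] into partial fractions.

Cover-up at w = 7: P = 1/(7² + 4·7 + 9) = 1/86. Then Q = -P = -1/86, R = -P·(4 + 7) = -11/86
Result: (1/86)/(w - 7) - ((1/86)w + 11/86)/(w² + 4w + 9)


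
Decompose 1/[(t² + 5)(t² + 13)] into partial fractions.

Coefficient matching gives P = R = 0, Q = 1/(13-5) = 1/8, S = -Q = -1/8
Result: (1/8)/(t² + 5) - (1/8)/(t² + 13)


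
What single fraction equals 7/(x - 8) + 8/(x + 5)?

Common denominator (x - 8)(x + 5). Numerator: 7(x + 5) + 8(x - 8) = (7x + 35) + (8x - 64) = 15x - 29
Result: (15x - 29)/[(x - 8)(x + 5)]


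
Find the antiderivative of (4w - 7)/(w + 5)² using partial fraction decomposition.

Decompose: A = 4, B = 4·(-5) - 7 = -27, so (4w - 7)/(w + 5)² = 4/(w + 5) - 27/(w + 5)². Integrate: ∫ A/(w + 5) dw = 4 ln|(w + 5)|; ∫ B/(w + 5)² dw = 27/(w + 5). Sum: 4 ln|(w + 5)| + 27/(w + 5) + C


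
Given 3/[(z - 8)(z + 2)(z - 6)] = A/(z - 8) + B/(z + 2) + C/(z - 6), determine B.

Cover-up at z = -2: B = 3/[(-2 - 8)(-2 - 6)] = 3/[(-10)(-8)] = 3/80


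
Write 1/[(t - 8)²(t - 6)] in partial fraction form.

Cover-up at t=6: C = 1/(6 - 8)² = 1/4. Cover-up at t=8: B = 1/(8 - 6) = 1/2. Comparing t² coeff: A = -C = -1/4
Result: (-1/4)/(t - 8) + (1/2)/(t - 8)² + (1/4)/(t - 6)


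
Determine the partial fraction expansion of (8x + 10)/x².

(8x + 10) = Ax + B. At x = 0: B = 8·0 + 10 = 10. Coeff of x: A = 8
Result: 8/x + 10/x²


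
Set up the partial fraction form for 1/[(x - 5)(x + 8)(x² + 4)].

Two linear + quadratic: α/(x - 5) + β/(x + 8) + (γx + δ)/(x² + 4)


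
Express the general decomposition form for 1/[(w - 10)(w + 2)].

Distinct linear factors: P/(w - 10) + Q/(w + 2)


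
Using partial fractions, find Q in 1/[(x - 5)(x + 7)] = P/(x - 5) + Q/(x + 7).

Cover-up at x = -7: Q = 1/(-7 - 5) = -1/12


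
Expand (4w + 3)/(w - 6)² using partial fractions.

(4w + 3) = P(w - 6) + Q. At w = 6: Q = 4·6 + 3 = 27. Coeff of w: P = 4
Result: 4/(w - 6) + 27/(w - 6)²


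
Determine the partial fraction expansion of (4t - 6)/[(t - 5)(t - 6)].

At t=5: P = (4·5 - 6)/(5 - 6) = -14. At t=6: Q = (4·6 - 6)/(6 - 5) = 18
Result: -14/(t - 5) + 18/(t - 6)


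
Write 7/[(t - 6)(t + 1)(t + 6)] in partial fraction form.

Using cover-up method: P = 1/12, Q = -1/5, R = 7/60
Result: (1/12)/(t - 6) - (1/5)/(t + 1) + (7/60)/(t + 6)


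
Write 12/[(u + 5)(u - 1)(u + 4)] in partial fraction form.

Using cover-up method: α = 2, β = 2/5, γ = -12/5
Result: 2/(u + 5) + (2/5)/(u - 1) - (12/5)/(u + 4)


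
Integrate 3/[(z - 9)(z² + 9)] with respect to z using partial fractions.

Cover-up at z=9: P = 3/(9²+9) = 1/30. Coeff matching: Q = -1/30, R = -3/10. Decomposition: (1/30)/(z - 9) - ((1/30)z + 3/10)/(z² + 9). Integrate: linear → ln, quadratic → (1/2)ln + arctan: (1/30) ln|(z - 9)| - (1/60) ln(z² + 9) - (1/10) arctan(z/3) + C


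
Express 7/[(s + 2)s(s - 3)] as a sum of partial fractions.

Using cover-up method: P = 7/10, Q = -7/6, R = 7/15
Result: (7/10)/(s + 2) - (7/6)/s + (7/15)/(s - 3)


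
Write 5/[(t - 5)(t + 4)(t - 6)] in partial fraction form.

Using cover-up method: α = -5/9, β = 1/18, γ = 1/2
Result: (-5/9)/(t - 5) + (1/18)/(t + 4) + (1/2)/(t - 6)


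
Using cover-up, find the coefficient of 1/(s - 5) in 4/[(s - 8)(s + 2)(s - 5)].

Cover (s - 5), set s=5: 4/[(5 - 8)(5 + 2)] = -4/21


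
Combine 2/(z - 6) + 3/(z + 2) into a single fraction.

Common denominator (z - 6)(z + 2). Numerator: 2(z + 2) + 3(z - 6) = (2z + 4) + (3z - 18) = 5z - 14
Result: (5z - 14)/[(z - 6)(z + 2)]


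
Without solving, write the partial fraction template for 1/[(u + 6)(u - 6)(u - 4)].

Three distinct linear factors: P/(u + 6) + Q/(u - 6) + R/(u - 4)


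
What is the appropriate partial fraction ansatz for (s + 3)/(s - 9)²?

Repeated linear factor: A/(s - 9) + B/(s - 9)²


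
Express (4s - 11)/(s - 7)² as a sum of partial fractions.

(4s - 11) = P(s - 7) + Q. At s = 7: Q = 4·7 - 11 = 17. Coeff of s: P = 4
Result: 4/(s - 7) + 17/(s - 7)²


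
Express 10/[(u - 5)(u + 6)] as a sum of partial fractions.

10/(u - 5)(u + 6) = α/(u - 5) + β/(u + 6). α = 10/(5 + 6) = 10/11, β = 10/(-6 - 5) = -10/11
Result: (10/11)/(u - 5) - (10/11)/(u + 6)


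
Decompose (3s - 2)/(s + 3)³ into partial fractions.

(3s - 2) = A(s + 3)² + B(s + 3) + C. At s = -3: C = 3·(-3) - 2 = -11. Coefficients: A = 0, B = 3
Result: 3/(s + 3)² - 11/(s + 3)³


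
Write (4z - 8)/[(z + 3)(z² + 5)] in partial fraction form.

At z=-3: P = (4·(-3) - 8)/((-3)² + 5) = -10/7. Q = -P = 10/7, R = 4 - (-3)·P = -2/7
Result: (-10/7)/(z + 3) + ((10/7)z - 2/7)/(z² + 5)


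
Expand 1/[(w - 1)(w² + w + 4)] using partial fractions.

Cover-up at w = 1: α = 1/(1² + 1·1 + 4) = 1/6. Then β = -α = -1/6, γ = -α·(1 + 1) = -1/3
Result: (1/6)/(w - 1) - ((1/6)w + 1/3)/(w² + w + 4)


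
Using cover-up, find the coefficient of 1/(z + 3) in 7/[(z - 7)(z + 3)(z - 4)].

Cover (z + 3), set z=-3: 7/[(-3 - 7)(-3 - 4)] = 1/10


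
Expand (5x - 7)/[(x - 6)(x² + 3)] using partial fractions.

At x=6: P = (5·6 - 7)/(6² + 3) = 23/39. Q = -P = -23/39, R = 5 - 6·P = 19/13
Result: (23/39)/(x - 6) - ((23/39)x - 19/13)/(x² + 3)


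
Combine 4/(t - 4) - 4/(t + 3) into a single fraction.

Common denominator (t - 4)(t + 3). Numerator: 4(t + 3) - 4(t - 4) = (4t + 12) - (4t - 16) = 28
Result: (28)/[(t - 4)(t + 3)]


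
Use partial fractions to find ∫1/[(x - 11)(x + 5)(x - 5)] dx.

Cover-up: P = 1/96, Q = 1/160, R = -1/60. Decomposition: (1/96)/(x - 11) + (1/160)/(x + 5) - (1/60)/(x - 5). Integrate each term: (1/96) ln|(x - 11)| + (1/160) ln|(x + 5)| - (1/60) ln|(x - 5)| + C


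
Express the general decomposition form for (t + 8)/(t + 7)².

Repeated linear factor: A/(t + 7) + B/(t + 7)²


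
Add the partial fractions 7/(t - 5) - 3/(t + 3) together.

Common denominator (t - 5)(t + 3). Numerator: 7(t + 3) - 3(t - 5) = (7t + 21) - (3t - 15) = 4t + 36
Result: (4t + 36)/[(t - 5)(t + 3)]


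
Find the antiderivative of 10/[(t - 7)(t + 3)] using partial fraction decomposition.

Decompose: 10/[(t - 7)(t + 3)] = 1/(t - 7) - 1/(t + 3). Integrate each term: ln|(t - 7)| - ln|(t + 3)| + C


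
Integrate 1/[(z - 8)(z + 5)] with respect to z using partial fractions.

Decompose: 1/[(z - 8)(z + 5)] = (1/13)/(z - 8) - (1/13)/(z + 5). Integrate each term: (1/13) ln|(z - 8)| - (1/13) ln|(z + 5)| + C


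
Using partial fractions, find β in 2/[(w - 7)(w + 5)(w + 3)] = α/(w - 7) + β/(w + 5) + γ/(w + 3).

Cover-up at w = -5: β = 2/[(-5 - 7)(-5 + 3)] = 2/[(-12)(-2)] = 2/24 = 1/12


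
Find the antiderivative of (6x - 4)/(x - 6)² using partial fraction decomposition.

Decompose: P = 6, Q = 6·6 - 4 = 32, so (6x - 4)/(x - 6)² = 6/(x - 6) + 32/(x - 6)². Integrate: ∫ P/(x - 6) dx = 6 ln|(x - 6)|; ∫ Q/(x - 6)² dx = -32/(x - 6). Sum: 6 ln|(x - 6)| - 32/(x - 6) + C


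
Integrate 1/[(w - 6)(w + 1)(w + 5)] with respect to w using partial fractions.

Cover-up: α = 1/77, β = -1/28, γ = 1/44. Decomposition: (1/77)/(w - 6) - (1/28)/(w + 1) + (1/44)/(w + 5). Integrate each term: (1/77) ln|(w - 6)| - (1/28) ln|(w + 1)| + (1/44) ln|(w + 5)| + C


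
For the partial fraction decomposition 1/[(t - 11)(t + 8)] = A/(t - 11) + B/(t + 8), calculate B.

Cover-up at t = -8: B = 1/(-8 - 11) = -1/19


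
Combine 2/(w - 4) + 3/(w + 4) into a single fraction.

Common denominator (w - 4)(w + 4). Numerator: 2(w + 4) + 3(w - 4) = (2w + 8) + (3w - 12) = 5w - 4
Result: (5w - 4)/[(w - 4)(w + 4)]


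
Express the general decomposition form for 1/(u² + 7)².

Repeated quadratic factor: (Au + B)/(u² + 7) + (Cu + D)/(u² + 7)²


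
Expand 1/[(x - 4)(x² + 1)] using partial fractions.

Cover-up at x = 4: P = 1/(4² + 1) = 1/17. Then Q = -P = -1/17, R = -P·(0 + 4) = -4/17
Result: (1/17)/(x - 4) - ((1/17)x + 4/17)/(x² + 1)


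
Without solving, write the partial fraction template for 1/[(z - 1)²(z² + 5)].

Repeated linear + quadratic: α/(z - 1) + β/(z - 1)² + (γz + δ)/(z² + 5)


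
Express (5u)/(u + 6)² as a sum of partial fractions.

(5u) = α(u + 6) + β. At u = -6: β = 5·(-6) + 0 = -30. Coeff of u: α = 5
Result: 5/(u + 6) - 30/(u + 6)²


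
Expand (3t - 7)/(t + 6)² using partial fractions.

(3t - 7) = P(t + 6) + Q. At t = -6: Q = 3·(-6) - 7 = -25. Coeff of t: P = 3
Result: 3/(t + 6) - 25/(t + 6)²


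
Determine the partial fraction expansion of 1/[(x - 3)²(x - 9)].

Cover-up at x=9: R = 1/(9 - 3)² = 1/36. Cover-up at x=3: Q = 1/(3 - 9) = -1/6. Comparing x² coeff: P = -R = -1/36
Result: (-1/36)/(x - 3) - (1/6)/(x - 3)² + (1/36)/(x - 9)


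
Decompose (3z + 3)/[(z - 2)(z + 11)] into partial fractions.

At z=2: α = (3·2 + 3)/(2 + 11) = 9/13. At z=-11: β = (3·(-11) + 3)/(-11 - 2) = 30/13
Result: (9/13)/(z - 2) + (30/13)/(z + 11)


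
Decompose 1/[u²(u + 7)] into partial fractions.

Cover-up at u=-7: R = 1/(-7 - 0)² = 1/49. Cover-up at u=0: Q = 1/(0 + 7) = 1/7. Comparing u² coeff: P = -R = -1/49
Result: (-1/49)/u + (1/7)/u² + (1/49)/(u + 7)


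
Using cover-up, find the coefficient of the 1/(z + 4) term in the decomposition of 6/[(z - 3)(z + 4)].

Cover (z + 4), set z=-4: 6/((z - 3) at z=-4) = 6/(-7) = -6/7


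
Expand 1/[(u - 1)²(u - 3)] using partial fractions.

Cover-up at u=3: C = 1/(3 - 1)² = 1/4. Cover-up at u=1: B = 1/(1 - 3) = -1/2. Comparing u² coeff: A = -C = -1/4
Result: (-1/4)/(u - 1) - (1/2)/(u - 1)² + (1/4)/(u - 3)


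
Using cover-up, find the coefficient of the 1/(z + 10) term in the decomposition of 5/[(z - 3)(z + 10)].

Cover (z + 10), set z=-10: 5/((z - 3) at z=-10) = 5/(-13) = -5/13


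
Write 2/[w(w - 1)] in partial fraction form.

2/w(w - 1) = α/w + β/(w - 1). α = 2/(0 - 1) = -2, β = 2/(1 - 0) = 2
Result: -2/w + 2/(w - 1)


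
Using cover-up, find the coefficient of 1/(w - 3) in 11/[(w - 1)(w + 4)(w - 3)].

Cover (w - 3), set w=3: 11/[(3 - 1)(3 + 4)] = 11/14


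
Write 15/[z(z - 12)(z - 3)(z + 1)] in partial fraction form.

Using Heaviside cover-up: (5/12)/z + (5/468)/(z - 12) - (5/36)/(z - 3) - (15/52)/(z + 1)


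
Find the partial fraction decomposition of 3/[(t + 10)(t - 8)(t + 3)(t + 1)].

Using Heaviside cover-up: (-1/378)/(t + 10) + (1/594)/(t - 8) + (3/154)/(t + 3) - (1/54)/(t + 1)


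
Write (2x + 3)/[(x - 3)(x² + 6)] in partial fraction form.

At x=3: α = (2·3 + 3)/(3² + 6) = 3/5. β = -α = -3/5, γ = 2 - 3·α = 1/5
Result: (3/5)/(x - 3) - ((3/5)x - 1/5)/(x² + 6)


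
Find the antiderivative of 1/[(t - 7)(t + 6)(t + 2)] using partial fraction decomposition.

Cover-up: A = 1/117, B = 1/52, C = -1/36. Decomposition: (1/117)/(t - 7) + (1/52)/(t + 6) - (1/36)/(t + 2). Integrate each term: (1/117) ln|(t - 7)| + (1/52) ln|(t + 6)| - (1/36) ln|(t + 2)| + C


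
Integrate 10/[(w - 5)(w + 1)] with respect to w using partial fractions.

Decompose: 10/[(w - 5)(w + 1)] = (5/3)/(w - 5) - (5/3)/(w + 1). Integrate each term: (5/3) ln|(w - 5)| - (5/3) ln|(w + 1)| + C


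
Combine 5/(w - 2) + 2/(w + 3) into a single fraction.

Common denominator (w - 2)(w + 3). Numerator: 5(w + 3) + 2(w - 2) = (5w + 15) + (2w - 4) = 7w + 11
Result: (7w + 11)/[(w - 2)(w + 3)]


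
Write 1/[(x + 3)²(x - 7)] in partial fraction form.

Cover-up at x=7: R = 1/(7 + 3)² = 1/100. Cover-up at x=-3: Q = 1/(-3 - 7) = -1/10. Comparing x² coeff: P = -R = -1/100
Result: (-1/100)/(x + 3) - (1/10)/(x + 3)² + (1/100)/(x - 7)


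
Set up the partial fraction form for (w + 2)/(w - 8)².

Repeated linear factor: α/(w - 8) + β/(w - 8)²


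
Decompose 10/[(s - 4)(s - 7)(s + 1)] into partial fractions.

Using cover-up method: A = -2/3, B = 5/12, C = 1/4
Result: (-2/3)/(s - 4) + (5/12)/(s - 7) + (1/4)/(s + 1)


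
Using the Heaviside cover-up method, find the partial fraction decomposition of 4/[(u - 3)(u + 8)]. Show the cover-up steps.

Cover (u - 3): set u=3, get α = 4/(3 + 8) = 4/11. Cover (u + 8): set u=-8, get β = 4/(-8 - 3) = -4/11.
Result: (4/11)/(u - 3) - (4/11)/(u + 8)


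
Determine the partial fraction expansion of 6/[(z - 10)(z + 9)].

6/(z - 10)(z + 9) = P/(z - 10) + Q/(z + 9). P = 6/(10 + 9) = 6/19, Q = 6/(-9 - 10) = -6/19
Result: (6/19)/(z - 10) - (6/19)/(z + 9)


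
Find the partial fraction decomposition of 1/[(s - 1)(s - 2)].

1/(s - 1)(s - 2) = P/(s - 1) + Q/(s - 2). P = 1/(1 - 2) = -1, Q = 1/(2 - 1) = 1
Result: -1/(s - 1) + 1/(s - 2)


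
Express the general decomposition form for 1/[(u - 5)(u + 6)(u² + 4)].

Two linear + quadratic: α/(u - 5) + β/(u + 6) + (γu + δ)/(u² + 4)


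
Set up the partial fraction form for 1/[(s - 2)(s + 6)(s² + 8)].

Two linear + quadratic: P/(s - 2) + Q/(s + 6) + (Rs + S)/(s² + 8)


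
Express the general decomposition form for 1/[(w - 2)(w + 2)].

Distinct linear factors: α/(w - 2) + β/(w + 2)


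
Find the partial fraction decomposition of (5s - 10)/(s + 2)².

(5s - 10) = P(s + 2) + Q. At s = -2: Q = 5·(-2) - 10 = -20. Coeff of s: P = 5
Result: 5/(s + 2) - 20/(s + 2)²


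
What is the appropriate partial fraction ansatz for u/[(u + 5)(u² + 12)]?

Linear + irreducible quadratic: α/(u + 5) + (βu + γ)/(u² + 12)


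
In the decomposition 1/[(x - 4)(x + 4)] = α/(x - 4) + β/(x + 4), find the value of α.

Cover-up at x = 4: α = 1/(4 + 4) = 1/8


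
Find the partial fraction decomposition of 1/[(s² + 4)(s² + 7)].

Coefficient matching gives A = C = 0, B = 1/(7-4) = 1/3, D = -B = -1/3
Result: (1/3)/(s² + 4) - (1/3)/(s² + 7)


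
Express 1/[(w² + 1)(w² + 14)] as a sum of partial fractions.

Coefficient matching gives α = γ = 0, β = 1/(14-1) = 1/13, δ = -β = -1/13
Result: (1/13)/(w² + 1) - (1/13)/(w² + 14)


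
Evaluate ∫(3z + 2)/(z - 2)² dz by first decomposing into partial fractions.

Decompose: A = 3, B = 3·2 + 2 = 8, so (3z + 2)/(z - 2)² = 3/(z - 2) + 8/(z - 2)². Integrate: ∫ A/(z - 2) dz = 3 ln|(z - 2)|; ∫ B/(z - 2)² dz = -8/(z - 2). Sum: 3 ln|(z - 2)| - 8/(z - 2) + C


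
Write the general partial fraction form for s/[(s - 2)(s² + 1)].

Linear + irreducible quadratic: P/(s - 2) + (Qs + R)/(s² + 1)


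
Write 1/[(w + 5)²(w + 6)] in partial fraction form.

Cover-up at w=-6: R = 1/(-6 + 5)² = 1. Cover-up at w=-5: Q = 1/(-5 + 6) = 1. Comparing w² coeff: P = -R = -1
Result: -1/(w + 5) + 1/(w + 5)² + 1/(w + 6)


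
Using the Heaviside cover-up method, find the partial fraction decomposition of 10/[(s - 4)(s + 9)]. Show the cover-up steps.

Cover (s - 4): set s=4, get P = 10/(4 + 9) = 10/13. Cover (s + 9): set s=-9, get Q = 10/(-9 - 4) = -10/13.
Result: (10/13)/(s - 4) - (10/13)/(s + 9)


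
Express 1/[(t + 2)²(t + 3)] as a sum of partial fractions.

Cover-up at t=-3: R = 1/(-3 + 2)² = 1. Cover-up at t=-2: Q = 1/(-2 + 3) = 1. Comparing t² coeff: P = -R = -1
Result: -1/(t + 2) + 1/(t + 2)² + 1/(t + 3)


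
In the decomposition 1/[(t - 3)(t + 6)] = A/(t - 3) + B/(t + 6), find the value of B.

Cover-up at t = -6: B = 1/(-6 - 3) = -1/9


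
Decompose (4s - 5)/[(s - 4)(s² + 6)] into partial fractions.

At s=4: α = (4·4 - 5)/(4² + 6) = 1/2. β = -α = -1/2, γ = 4 - 4·α = 2
Result: (1/2)/(s - 4) - ((1/2)s - 2)/(s² + 6)


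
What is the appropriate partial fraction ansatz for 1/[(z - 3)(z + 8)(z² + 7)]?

Two linear + quadratic: P/(z - 3) + Q/(z + 8) + (Rz + S)/(z² + 7)


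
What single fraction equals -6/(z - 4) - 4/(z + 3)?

Common denominator (z - 4)(z + 3). Numerator: -6(z + 3) - 4(z - 4) = (-6z - 18) - (4z - 16) = -10z - 2
Result: (-10z - 2)/[(z - 4)(z + 3)]


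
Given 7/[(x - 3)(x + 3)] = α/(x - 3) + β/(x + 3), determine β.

Cover-up at x = -3: β = 7/(-3 - 3) = -7/6


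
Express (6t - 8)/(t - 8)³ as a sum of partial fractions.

(6t - 8) = α(t - 8)² + β(t - 8) + γ. At t = 8: γ = 6·8 - 8 = 40. Coefficients: α = 0, β = 6
Result: 6/(t - 8)² + 40/(t - 8)³


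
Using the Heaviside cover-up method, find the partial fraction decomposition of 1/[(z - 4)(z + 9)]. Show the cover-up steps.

Cover (z - 4): set z=4, get α = 1/(4 + 9) = 1/13. Cover (z + 9): set z=-9, get β = 1/(-9 - 4) = -1/13.
Result: (1/13)/(z - 4) - (1/13)/(z + 9)


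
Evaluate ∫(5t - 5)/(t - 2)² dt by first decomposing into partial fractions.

Decompose: A = 5, B = 5·2 - 5 = 5, so (5t - 5)/(t - 2)² = 5/(t - 2) + 5/(t - 2)². Integrate: ∫ A/(t - 2) dt = 5 ln|(t - 2)|; ∫ B/(t - 2)² dt = -5/(t - 2). Sum: 5 ln|(t - 2)| - 5/(t - 2) + C


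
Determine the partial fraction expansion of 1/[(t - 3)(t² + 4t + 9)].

Cover-up at t = 3: A = 1/(3² + 4·3 + 9) = 1/30. Then B = -A = -1/30, C = -A·(4 + 3) = -7/30
Result: (1/30)/(t - 3) - ((1/30)t + 7/30)/(t² + 4t + 9)


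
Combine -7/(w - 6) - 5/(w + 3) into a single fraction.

Common denominator (w - 6)(w + 3). Numerator: -7(w + 3) - 5(w - 6) = (-7w - 21) - (5w - 30) = -12w + 9
Result: (-12w + 9)/[(w - 6)(w + 3)]


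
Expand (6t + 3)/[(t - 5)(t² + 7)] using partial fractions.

At t=5: α = (6·5 + 3)/(5² + 7) = 33/32. β = -α = -33/32, γ = 6 - 5·α = 27/32
Result: (33/32)/(t - 5) - ((33/32)t - 27/32)/(t² + 7)


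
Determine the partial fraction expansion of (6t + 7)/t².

(6t + 7) = αt + β. At t = 0: β = 6·0 + 7 = 7. Coeff of t: α = 6
Result: 6/t + 7/t²


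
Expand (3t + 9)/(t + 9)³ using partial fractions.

(3t + 9) = α(t + 9)² + β(t + 9) + γ. At t = -9: γ = 3·(-9) + 9 = -18. Coefficients: α = 0, β = 3
Result: 3/(t + 9)² - 18/(t + 9)³


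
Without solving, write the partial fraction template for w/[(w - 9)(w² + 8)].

Linear + irreducible quadratic: A/(w - 9) + (Bw + C)/(w² + 8)


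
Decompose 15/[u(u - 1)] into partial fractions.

15/u(u - 1) = P/u + Q/(u - 1). P = 15/(0 - 1) = -15, Q = 15/(1 - 0) = 15
Result: -15/u + 15/(u - 1)


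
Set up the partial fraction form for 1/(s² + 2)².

Repeated quadratic factor: (αs + β)/(s² + 2) + (γs + δ)/(s² + 2)²


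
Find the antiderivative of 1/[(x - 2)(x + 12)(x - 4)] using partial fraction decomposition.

Cover-up: A = -1/28, B = 1/224, C = 1/32. Decomposition: (-1/28)/(x - 2) + (1/224)/(x + 12) + (1/32)/(x - 4). Integrate each term: (-1/28) ln|(x - 2)| + (1/224) ln|(x + 12)| + (1/32) ln|(x - 4)| + C


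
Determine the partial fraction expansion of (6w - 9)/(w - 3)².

(6w - 9) = A(w - 3) + B. At w = 3: B = 6·3 - 9 = 9. Coeff of w: A = 6
Result: 6/(w - 3) + 9/(w - 3)²


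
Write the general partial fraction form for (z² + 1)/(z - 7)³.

Repeated linear factor (power 3): P/(z - 7) + Q/(z - 7)² + R/(z - 7)³


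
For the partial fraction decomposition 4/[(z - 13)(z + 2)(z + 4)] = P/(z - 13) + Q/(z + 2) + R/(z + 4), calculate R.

Cover-up at z = -4: R = 4/[(-4 - 13)(-4 + 2)] = 4/[(-17)(-2)] = 4/34 = 2/17


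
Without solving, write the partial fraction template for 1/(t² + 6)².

Repeated quadratic factor: (Pt + Q)/(t² + 6) + (Rt + S)/(t² + 6)²


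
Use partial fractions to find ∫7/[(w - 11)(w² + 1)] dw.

Cover-up at w=11: α = 7/(11²+1) = 7/122. Coeff matching: β = -7/122, γ = -77/122. Decomposition: (7/122)/(w - 11) - ((7/122)w + 77/122)/(w² + 1). Integrate: linear → ln, quadratic → (1/2)ln + arctan: (7/122) ln|(w - 11)| - (7/244) ln(w² + 1) - (77/122) arctan(w) + C


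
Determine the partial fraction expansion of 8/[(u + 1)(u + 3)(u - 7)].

Using cover-up method: α = -1/2, β = 2/5, γ = 1/10
Result: (-1/2)/(u + 1) + (2/5)/(u + 3) + (1/10)/(u - 7)


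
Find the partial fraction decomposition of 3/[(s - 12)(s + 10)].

3/(s - 12)(s + 10) = P/(s - 12) + Q/(s + 10). P = 3/(12 + 10) = 3/22, Q = 3/(-10 - 12) = -3/22
Result: (3/22)/(s - 12) - (3/22)/(s + 10)


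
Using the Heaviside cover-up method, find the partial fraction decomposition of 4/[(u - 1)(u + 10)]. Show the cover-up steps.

Cover (u - 1): set u=1, get α = 4/(1 + 10) = 4/11. Cover (u + 10): set u=-10, get β = 4/(-10 - 1) = -4/11.
Result: (4/11)/(u - 1) - (4/11)/(u + 10)


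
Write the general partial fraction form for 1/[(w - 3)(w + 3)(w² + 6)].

Two linear + quadratic: α/(w - 3) + β/(w + 3) + (γw + δ)/(w² + 6)


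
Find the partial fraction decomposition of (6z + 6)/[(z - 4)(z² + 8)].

At z=4: P = (6·4 + 6)/(4² + 8) = 5/4. Q = -P = -5/4, R = 6 - 4·P = 1
Result: (5/4)/(z - 4) - ((5/4)z - 1)/(z² + 8)


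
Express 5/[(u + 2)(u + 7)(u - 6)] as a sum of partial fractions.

Using cover-up method: α = -1/8, β = 1/13, γ = 5/104
Result: (-1/8)/(u + 2) + (1/13)/(u + 7) + (5/104)/(u - 6)


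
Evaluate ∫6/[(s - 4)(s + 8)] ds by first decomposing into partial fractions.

Decompose: 6/[(s - 4)(s + 8)] = (1/2)/(s - 4) - (1/2)/(s + 8). Integrate each term: (1/2) ln|(s - 4)| - (1/2) ln|(s + 8)| + C


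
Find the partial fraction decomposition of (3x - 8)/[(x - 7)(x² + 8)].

At x=7: P = (3·7 - 8)/(7² + 8) = 13/57. Q = -P = -13/57, R = 3 - 7·P = 80/57
Result: (13/57)/(x - 7) - ((13/57)x - 80/57)/(x² + 8)


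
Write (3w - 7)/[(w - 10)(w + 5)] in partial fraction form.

At w=10: P = (3·10 - 7)/(10 + 5) = 23/15. At w=-5: Q = (3·(-5) - 7)/(-5 - 10) = 22/15
Result: (23/15)/(w - 10) + (22/15)/(w + 5)


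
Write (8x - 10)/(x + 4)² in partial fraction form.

(8x - 10) = P(x + 4) + Q. At x = -4: Q = 8·(-4) - 10 = -42. Coeff of x: P = 8
Result: 8/(x + 4) - 42/(x + 4)²


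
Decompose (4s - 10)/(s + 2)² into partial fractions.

(4s - 10) = A(s + 2) + B. At s = -2: B = 4·(-2) - 10 = -18. Coeff of s: A = 4
Result: 4/(s + 2) - 18/(s + 2)²


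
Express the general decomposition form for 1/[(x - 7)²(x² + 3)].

Repeated linear + quadratic: A/(x - 7) + B/(x - 7)² + (Cx + D)/(x² + 3)


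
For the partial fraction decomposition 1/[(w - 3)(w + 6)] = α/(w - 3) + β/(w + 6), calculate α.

Cover-up at w = 3: α = 1/(3 + 6) = 1/9


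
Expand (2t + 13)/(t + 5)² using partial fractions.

(2t + 13) = α(t + 5) + β. At t = -5: β = 2·(-5) + 13 = 3. Coeff of t: α = 2
Result: 2/(t + 5) + 3/(t + 5)²


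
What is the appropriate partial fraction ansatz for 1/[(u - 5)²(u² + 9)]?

Repeated linear + quadratic: A/(u - 5) + B/(u - 5)² + (Cu + D)/(u² + 9)


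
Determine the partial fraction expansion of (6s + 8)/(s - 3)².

(6s + 8) = P(s - 3) + Q. At s = 3: Q = 6·3 + 8 = 26. Coeff of s: P = 6
Result: 6/(s - 3) + 26/(s - 3)²


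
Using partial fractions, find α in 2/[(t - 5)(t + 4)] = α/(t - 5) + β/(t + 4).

Cover-up at t = 5: α = 2/(5 + 4) = 2/9


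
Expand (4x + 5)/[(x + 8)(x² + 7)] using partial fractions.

At x=-8: α = (4·(-8) + 5)/((-8)² + 7) = -27/71. β = -α = 27/71, γ = 4 - (-8)·α = 68/71
Result: (-27/71)/(x + 8) + ((27/71)x + 68/71)/(x² + 7)


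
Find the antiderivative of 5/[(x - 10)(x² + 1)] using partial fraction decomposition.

Cover-up at x=10: P = 5/(10²+1) = 5/101. Coeff matching: Q = -5/101, R = -50/101. Decomposition: (5/101)/(x - 10) - ((5/101)x + 50/101)/(x² + 1). Integrate: linear → ln, quadratic → (1/2)ln + arctan: (5/101) ln|(x - 10)| - (5/202) ln(x² + 1) - (50/101) arctan(x) + C


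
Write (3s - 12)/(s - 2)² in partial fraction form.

(3s - 12) = A(s - 2) + B. At s = 2: B = 3·2 - 12 = -6. Coeff of s: A = 3
Result: 3/(s - 2) - 6/(s - 2)²


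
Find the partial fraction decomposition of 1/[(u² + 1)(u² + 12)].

Coefficient matching gives α = γ = 0, β = 1/(12-1) = 1/11, δ = -β = -1/11
Result: (1/11)/(u² + 1) - (1/11)/(u² + 12)


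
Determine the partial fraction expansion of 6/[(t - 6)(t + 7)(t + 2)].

Using cover-up method: α = 3/52, β = 6/65, γ = -3/20
Result: (3/52)/(t - 6) + (6/65)/(t + 7) - (3/20)/(t + 2)


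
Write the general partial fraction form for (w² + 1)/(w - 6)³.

Repeated linear factor (power 3): α/(w - 6) + β/(w - 6)² + γ/(w - 6)³


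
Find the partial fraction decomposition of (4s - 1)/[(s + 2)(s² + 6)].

At s=-2: A = (4·(-2) - 1)/((-2)² + 6) = -9/10. B = -A = 9/10, C = 4 - (-2)·A = 11/5
Result: (-9/10)/(s + 2) + ((9/10)s + 11/5)/(s² + 6)


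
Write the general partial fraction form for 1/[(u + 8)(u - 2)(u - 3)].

Three distinct linear factors: A/(u + 8) + B/(u - 2) + C/(u - 3)


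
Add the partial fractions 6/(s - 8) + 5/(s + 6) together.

Common denominator (s - 8)(s + 6). Numerator: 6(s + 6) + 5(s - 8) = (6s + 36) + (5s - 40) = 11s - 4
Result: (11s - 4)/[(s - 8)(s + 6)]


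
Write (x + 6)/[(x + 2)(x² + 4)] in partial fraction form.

At x=-2: P = (1·(-2) + 6)/((-2)² + 4) = 1/2. Q = -P = -1/2, R = 1 - (-2)·P = 2
Result: (1/2)/(x + 2) - ((1/2)x - 2)/(x² + 4)


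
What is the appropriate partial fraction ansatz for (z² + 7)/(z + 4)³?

Repeated linear factor (power 3): α/(z + 4) + β/(z + 4)² + γ/(z + 4)³


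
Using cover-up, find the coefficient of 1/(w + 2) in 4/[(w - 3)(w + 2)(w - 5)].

Cover (w + 2), set w=-2: 4/[(-2 - 3)(-2 - 5)] = 4/35


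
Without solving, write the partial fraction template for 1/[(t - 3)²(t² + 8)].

Repeated linear + quadratic: P/(t - 3) + Q/(t - 3)² + (Rt + S)/(t² + 8)


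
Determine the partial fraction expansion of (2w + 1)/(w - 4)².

(2w + 1) = A(w - 4) + B. At w = 4: B = 2·4 + 1 = 9. Coeff of w: A = 2
Result: 2/(w - 4) + 9/(w - 4)²


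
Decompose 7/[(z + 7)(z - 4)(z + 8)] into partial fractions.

Using cover-up method: P = -7/11, Q = 7/132, R = 7/12
Result: (-7/11)/(z + 7) + (7/132)/(z - 4) + (7/12)/(z + 8)


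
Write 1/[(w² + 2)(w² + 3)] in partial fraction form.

Coefficient matching gives α = γ = 0, β = 1/(3-2) = 1, δ = -β = -1
Result: 1/(w² + 2) - 1/(w² + 3)


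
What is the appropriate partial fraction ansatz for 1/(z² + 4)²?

Repeated quadratic factor: (αz + β)/(z² + 4) + (γz + δ)/(z² + 4)²


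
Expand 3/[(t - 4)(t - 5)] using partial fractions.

3/(t - 4)(t - 5) = P/(t - 4) + Q/(t - 5). P = 3/(4 - 5) = -3, Q = 3/(5 - 4) = 3
Result: -3/(t - 4) + 3/(t - 5)


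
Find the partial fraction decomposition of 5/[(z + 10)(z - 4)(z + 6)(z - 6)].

Using Heaviside cover-up: (-5/896)/(z + 10) - (1/56)/(z - 4) + (1/96)/(z + 6) + (5/384)/(z - 6)


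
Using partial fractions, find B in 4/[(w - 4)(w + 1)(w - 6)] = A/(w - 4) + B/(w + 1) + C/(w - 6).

Cover-up at w = -1: B = 4/[(-1 - 4)(-1 - 6)] = 4/[(-5)(-7)] = 4/35


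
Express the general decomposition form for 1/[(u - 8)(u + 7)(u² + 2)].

Two linear + quadratic: α/(u - 8) + β/(u + 7) + (γu + δ)/(u² + 2)


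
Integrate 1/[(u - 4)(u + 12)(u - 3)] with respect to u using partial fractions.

Cover-up: A = 1/16, B = 1/240, C = -1/15. Decomposition: (1/16)/(u - 4) + (1/240)/(u + 12) - (1/15)/(u - 3). Integrate each term: (1/16) ln|(u - 4)| + (1/240) ln|(u + 12)| - (1/15) ln|(u - 3)| + C


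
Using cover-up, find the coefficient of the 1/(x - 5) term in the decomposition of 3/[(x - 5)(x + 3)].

Cover (x - 5), set x=5: 3/((x + 3) at x=5) = 3/(8) = 3/8


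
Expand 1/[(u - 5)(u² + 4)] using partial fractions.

Cover-up at u = 5: P = 1/(5² + 4) = 1/29. Then Q = -P = -1/29, R = -P·(0 + 5) = -5/29
Result: (1/29)/(u - 5) - ((1/29)u + 5/29)/(u² + 4)


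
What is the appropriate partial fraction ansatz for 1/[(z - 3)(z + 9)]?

Distinct linear factors: α/(z - 3) + β/(z + 9)


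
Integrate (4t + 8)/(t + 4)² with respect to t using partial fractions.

Decompose: α = 4, β = 4·(-4) + 8 = -8, so (4t + 8)/(t + 4)² = 4/(t + 4) - 8/(t + 4)². Integrate: ∫ α/(t + 4) dt = 4 ln|(t + 4)|; ∫ β/(t + 4)² dt = 8/(t + 4). Sum: 4 ln|(t + 4)| + 8/(t + 4) + C


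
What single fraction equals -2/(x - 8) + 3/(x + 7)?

Common denominator (x - 8)(x + 7). Numerator: -2(x + 7) + 3(x - 8) = (-2x - 14) + (3x - 24) = x - 38
Result: (x - 38)/[(x - 8)(x + 7)]


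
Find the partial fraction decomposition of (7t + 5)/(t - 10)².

(7t + 5) = A(t - 10) + B. At t = 10: B = 7·10 + 5 = 75. Coeff of t: A = 7
Result: 7/(t - 10) + 75/(t - 10)²


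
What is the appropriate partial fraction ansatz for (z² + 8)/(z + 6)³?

Repeated linear factor (power 3): P/(z + 6) + Q/(z + 6)² + R/(z + 6)³


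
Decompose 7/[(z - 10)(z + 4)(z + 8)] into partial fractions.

Using cover-up method: P = 1/36, Q = -1/8, R = 7/72
Result: (1/36)/(z - 10) - (1/8)/(z + 4) + (7/72)/(z + 8)


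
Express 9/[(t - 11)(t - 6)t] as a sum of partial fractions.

Using cover-up method: α = 9/55, β = -3/10, γ = 3/22
Result: (9/55)/(t - 11) - (3/10)/(t - 6) + (3/22)/t


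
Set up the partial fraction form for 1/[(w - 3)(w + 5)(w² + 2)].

Two linear + quadratic: A/(w - 3) + B/(w + 5) + (Cw + D)/(w² + 2)


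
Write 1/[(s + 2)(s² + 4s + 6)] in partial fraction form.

Cover-up at s = -2: P = 1/((-2)² + 4·(-2) + 6) = 1/2. Then Q = -P = -1/2, R = -P·(4 - 2) = -1
Result: (1/2)/(s + 2) - ((1/2)s + 1)/(s² + 4s + 6)


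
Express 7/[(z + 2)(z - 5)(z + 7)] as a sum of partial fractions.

Using cover-up method: α = -1/5, β = 1/12, γ = 7/60
Result: (-1/5)/(z + 2) + (1/12)/(z - 5) + (7/60)/(z + 7)


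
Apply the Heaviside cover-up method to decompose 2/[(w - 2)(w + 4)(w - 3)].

Cover (w - 2), w=2: A = 2/[(2 + 4)(2 - 3)] = -1/3. Cover (w + 4), w=-4: B = 2/[(-4 - 2)(-4 - 3)] = 1/21. Cover (w - 3), w=3: C = 2/[(3 - 2)(3 + 4)] = 2/7.
Result: (-1/3)/(w - 2) + (1/21)/(w + 4) + (2/7)/(w - 3)


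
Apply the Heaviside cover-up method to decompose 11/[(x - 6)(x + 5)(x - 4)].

Cover (x - 6), x=6: A = 11/[(6 + 5)(6 - 4)] = 1/2. Cover (x + 5), x=-5: B = 11/[(-5 - 6)(-5 - 4)] = 1/9. Cover (x - 4), x=4: C = 11/[(4 - 6)(4 + 5)] = -11/18.
Result: (1/2)/(x - 6) + (1/9)/(x + 5) - (11/18)/(x - 4)


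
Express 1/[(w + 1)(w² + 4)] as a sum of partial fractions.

Cover-up at w = -1: A = 1/((-1)² + 4) = 1/5. Then B = -A = -1/5, C = -A·(0 - 1) = 1/5
Result: (1/5)/(w + 1) - ((1/5)w - 1/5)/(w² + 4)


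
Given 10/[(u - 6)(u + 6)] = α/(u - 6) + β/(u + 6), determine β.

Cover-up at u = -6: β = 10/(-6 - 6) = -10/12 = -5/6


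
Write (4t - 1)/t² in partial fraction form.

(4t - 1) = Pt + Q. At t = 0: Q = 4·0 - 1 = -1. Coeff of t: P = 4
Result: 4/t - 1/t²


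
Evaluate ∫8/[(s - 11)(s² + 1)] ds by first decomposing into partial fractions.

Cover-up at s=11: A = 8/(11²+1) = 4/61. Coeff matching: B = -4/61, C = -44/61. Decomposition: (4/61)/(s - 11) - ((4/61)s + 44/61)/(s² + 1). Integrate: linear → ln, quadratic → (1/2)ln + arctan: (4/61) ln|(s - 11)| - (2/61) ln(s² + 1) - (44/61) arctan(s) + C


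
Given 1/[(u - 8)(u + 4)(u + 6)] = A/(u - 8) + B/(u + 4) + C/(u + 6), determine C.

Cover-up at u = -6: C = 1/[(-6 - 8)(-6 + 4)] = 1/[(-14)(-2)] = 1/28


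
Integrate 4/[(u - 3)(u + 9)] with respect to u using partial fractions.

Decompose: 4/[(u - 3)(u + 9)] = (1/3)/(u - 3) - (1/3)/(u + 9). Integrate each term: (1/3) ln|(u - 3)| - (1/3) ln|(u + 9)| + C


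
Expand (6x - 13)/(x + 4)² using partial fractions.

(6x - 13) = A(x + 4) + B. At x = -4: B = 6·(-4) - 13 = -37. Coeff of x: A = 6
Result: 6/(x + 4) - 37/(x + 4)²


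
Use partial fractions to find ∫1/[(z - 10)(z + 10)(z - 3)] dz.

Cover-up: P = 1/140, Q = 1/260, R = -1/91. Decomposition: (1/140)/(z - 10) + (1/260)/(z + 10) - (1/91)/(z - 3). Integrate each term: (1/140) ln|(z - 10)| + (1/260) ln|(z + 10)| - (1/91) ln|(z - 3)| + C


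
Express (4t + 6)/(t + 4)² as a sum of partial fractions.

(4t + 6) = P(t + 4) + Q. At t = -4: Q = 4·(-4) + 6 = -10. Coeff of t: P = 4
Result: 4/(t + 4) - 10/(t + 4)²


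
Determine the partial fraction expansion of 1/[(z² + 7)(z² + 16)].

Coefficient matching gives α = γ = 0, β = 1/(16-7) = 1/9, δ = -β = -1/9
Result: (1/9)/(z² + 7) - (1/9)/(z² + 16)


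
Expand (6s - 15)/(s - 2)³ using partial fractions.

(6s - 15) = α(s - 2)² + β(s - 2) + γ. At s = 2: γ = 6·2 - 15 = -3. Coefficients: α = 0, β = 6
Result: 6/(s - 2)² - 3/(s - 2)³


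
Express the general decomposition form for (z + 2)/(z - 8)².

Repeated linear factor: P/(z - 8) + Q/(z - 8)²


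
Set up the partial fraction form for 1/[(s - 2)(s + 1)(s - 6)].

Three distinct linear factors: A/(s - 2) + B/(s + 1) + C/(s - 6)


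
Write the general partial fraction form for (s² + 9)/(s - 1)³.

Repeated linear factor (power 3): A/(s - 1) + B/(s - 1)² + C/(s - 1)³


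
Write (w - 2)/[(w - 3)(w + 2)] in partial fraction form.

At w=3: P = (1·3 - 2)/(3 + 2) = 1/5. At w=-2: Q = (1·(-2) - 2)/(-2 - 3) = 4/5
Result: (1/5)/(w - 3) + (4/5)/(w + 2)


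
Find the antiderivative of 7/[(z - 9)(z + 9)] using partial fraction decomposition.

Decompose: 7/[(z - 9)(z + 9)] = (7/18)/(z - 9) - (7/18)/(z + 9). Integrate each term: (7/18) ln|(z - 9)| - (7/18) ln|(z + 9)| + C


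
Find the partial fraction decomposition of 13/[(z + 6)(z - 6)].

13/(z + 6)(z - 6) = α/(z + 6) + β/(z - 6). α = 13/(-6 - 6) = -13/12, β = 13/(6 + 6) = 13/12
Result: (-13/12)/(z + 6) + (13/12)/(z - 6)


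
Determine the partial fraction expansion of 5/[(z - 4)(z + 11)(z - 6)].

Using cover-up method: A = -1/6, B = 1/51, C = 5/34
Result: (-1/6)/(z - 4) + (1/51)/(z + 11) + (5/34)/(z - 6)


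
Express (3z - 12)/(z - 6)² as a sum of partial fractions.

(3z - 12) = P(z - 6) + Q. At z = 6: Q = 3·6 - 12 = 6. Coeff of z: P = 3
Result: 3/(z - 6) + 6/(z - 6)²


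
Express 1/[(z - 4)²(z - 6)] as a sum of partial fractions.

Cover-up at z=6: R = 1/(6 - 4)² = 1/4. Cover-up at z=4: Q = 1/(4 - 6) = -1/2. Comparing z² coeff: P = -R = -1/4
Result: (-1/4)/(z - 4) - (1/2)/(z - 4)² + (1/4)/(z - 6)


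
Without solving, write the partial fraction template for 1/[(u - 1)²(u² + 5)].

Repeated linear + quadratic: P/(u - 1) + Q/(u - 1)² + (Ru + S)/(u² + 5)


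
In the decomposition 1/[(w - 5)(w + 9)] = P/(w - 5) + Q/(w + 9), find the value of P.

Cover-up at w = 5: P = 1/(5 + 9) = 1/14


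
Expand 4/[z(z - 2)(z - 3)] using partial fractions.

Using cover-up method: A = 2/3, B = -2, C = 4/3
Result: (2/3)/z - 2/(z - 2) + (4/3)/(z - 3)


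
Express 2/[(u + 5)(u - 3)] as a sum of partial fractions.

2/(u + 5)(u - 3) = α/(u + 5) + β/(u - 3). α = 2/(-5 - 3) = -1/4, β = 2/(3 + 5) = 1/4
Result: (-1/4)/(u + 5) + (1/4)/(u - 3)


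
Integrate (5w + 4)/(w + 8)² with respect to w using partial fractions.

Decompose: A = 5, B = 5·(-8) + 4 = -36, so (5w + 4)/(w + 8)² = 5/(w + 8) - 36/(w + 8)². Integrate: ∫ A/(w + 8) dw = 5 ln|(w + 8)|; ∫ B/(w + 8)² dw = 36/(w + 8). Sum: 5 ln|(w + 8)| + 36/(w + 8) + C


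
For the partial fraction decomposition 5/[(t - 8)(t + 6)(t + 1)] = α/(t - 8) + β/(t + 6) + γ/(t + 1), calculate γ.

Cover-up at t = -1: γ = 5/[(-1 - 8)(-1 + 6)] = 5/[(-9)(5)] = -5/45 = -1/9


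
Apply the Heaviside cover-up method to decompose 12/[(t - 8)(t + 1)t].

Cover (t - 8), t=8: P = 12/[(8 + 1)(8 - 0)] = 1/6. Cover (t + 1), t=-1: Q = 12/[(-1 - 8)(-1 - 0)] = 4/3. Cover t, t=0: R = 12/[(0 - 8)(0 + 1)] = -3/2.
Result: (1/6)/(t - 8) + (4/3)/(t + 1) - (3/2)/t


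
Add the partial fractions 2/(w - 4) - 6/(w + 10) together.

Common denominator (w - 4)(w + 10). Numerator: 2(w + 10) - 6(w - 4) = (2w + 20) - (6w - 24) = -4w + 44
Result: (-4w + 44)/[(w - 4)(w + 10)]


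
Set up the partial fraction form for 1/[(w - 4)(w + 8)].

Distinct linear factors: A/(w - 4) + B/(w + 8)


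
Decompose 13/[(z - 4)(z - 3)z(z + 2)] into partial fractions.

Using Heaviside cover-up: (13/24)/(z - 4) - (13/15)/(z - 3) + (13/24)/z - (13/60)/(z + 2)


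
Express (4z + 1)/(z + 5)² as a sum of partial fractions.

(4z + 1) = α(z + 5) + β. At z = -5: β = 4·(-5) + 1 = -19. Coeff of z: α = 4
Result: 4/(z + 5) - 19/(z + 5)²


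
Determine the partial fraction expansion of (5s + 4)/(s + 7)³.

(5s + 4) = A(s + 7)² + B(s + 7) + C. At s = -7: C = 5·(-7) + 4 = -31. Coefficients: A = 0, B = 5
Result: 5/(s + 7)² - 31/(s + 7)³


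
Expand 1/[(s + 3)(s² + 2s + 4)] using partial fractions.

Cover-up at s = -3: P = 1/((-3)² + 2·(-3) + 4) = 1/7. Then Q = -P = -1/7, R = -P·(2 - 3) = 1/7
Result: (1/7)/(s + 3) - ((1/7)s - 1/7)/(s² + 2s + 4)


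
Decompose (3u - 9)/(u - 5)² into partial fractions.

(3u - 9) = P(u - 5) + Q. At u = 5: Q = 3·5 - 9 = 6. Coeff of u: P = 3
Result: 3/(u - 5) + 6/(u - 5)²


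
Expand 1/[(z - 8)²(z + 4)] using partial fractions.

Cover-up at z=-4: γ = 1/(-4 - 8)² = 1/144. Cover-up at z=8: β = 1/(8 + 4) = 1/12. Comparing z² coeff: α = -γ = -1/144
Result: (-1/144)/(z - 8) + (1/12)/(z - 8)² + (1/144)/(z + 4)


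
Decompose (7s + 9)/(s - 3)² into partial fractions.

(7s + 9) = α(s - 3) + β. At s = 3: β = 7·3 + 9 = 30. Coeff of s: α = 7
Result: 7/(s - 3) + 30/(s - 3)²


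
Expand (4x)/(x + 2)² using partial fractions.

(4x) = α(x + 2) + β. At x = -2: β = 4·(-2) + 0 = -8. Coeff of x: α = 4
Result: 4/(x + 2) - 8/(x + 2)²


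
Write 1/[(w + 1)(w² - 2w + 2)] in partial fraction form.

Cover-up at w = -1: α = 1/((-1)² - 2·(-1) + 2) = 1/5. Then β = -α = -1/5, γ = -α·(-2 - 1) = 3/5
Result: (1/5)/(w + 1) - ((1/5)w - 3/5)/(w² - 2w + 2)


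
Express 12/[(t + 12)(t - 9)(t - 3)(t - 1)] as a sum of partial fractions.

Using Heaviside cover-up: (-4/1365)/(t + 12) + (1/84)/(t - 9) - (1/15)/(t - 3) + (3/52)/(t - 1)


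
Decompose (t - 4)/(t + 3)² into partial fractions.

(t - 4) = α(t + 3) + β. At t = -3: β = 1·(-3) - 4 = -7. Coeff of t: α = 1
Result: 1/(t + 3) - 7/(t + 3)²
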